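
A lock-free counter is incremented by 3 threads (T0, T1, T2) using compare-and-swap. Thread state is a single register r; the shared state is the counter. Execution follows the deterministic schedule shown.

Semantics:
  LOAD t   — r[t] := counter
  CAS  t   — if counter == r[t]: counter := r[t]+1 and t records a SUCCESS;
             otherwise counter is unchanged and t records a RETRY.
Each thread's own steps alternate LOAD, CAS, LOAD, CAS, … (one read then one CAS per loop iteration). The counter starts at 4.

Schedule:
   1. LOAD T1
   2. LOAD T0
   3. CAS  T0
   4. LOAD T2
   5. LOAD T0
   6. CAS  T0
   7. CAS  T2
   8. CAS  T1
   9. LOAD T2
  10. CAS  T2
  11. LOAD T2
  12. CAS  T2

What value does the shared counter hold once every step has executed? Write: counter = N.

[1] T1.load  rd  (counter 4, T1.r 4)
[2] T0.load  rd  (counter 4, T0.r 4)
[3] T0.cas  hit  (counter 5, T0.r 4)
[4] T2.load  rd  (counter 5, T2.r 5)
[5] T0.load  rd  (counter 5, T0.r 5)
[6] T0.cas  hit  (counter 6, T0.r 5)
[7] T2.cas  miss  (counter 6, T2.r 5)
[8] T1.cas  miss  (counter 6, T1.r 4)
[9] T2.load  rd  (counter 6, T2.r 6)
[10] T2.cas  hit  (counter 7, T2.r 6)
[11] T2.load  rd  (counter 7, T2.r 7)
[12] T2.cas  hit  (counter 8, T2.r 7)

counter = 8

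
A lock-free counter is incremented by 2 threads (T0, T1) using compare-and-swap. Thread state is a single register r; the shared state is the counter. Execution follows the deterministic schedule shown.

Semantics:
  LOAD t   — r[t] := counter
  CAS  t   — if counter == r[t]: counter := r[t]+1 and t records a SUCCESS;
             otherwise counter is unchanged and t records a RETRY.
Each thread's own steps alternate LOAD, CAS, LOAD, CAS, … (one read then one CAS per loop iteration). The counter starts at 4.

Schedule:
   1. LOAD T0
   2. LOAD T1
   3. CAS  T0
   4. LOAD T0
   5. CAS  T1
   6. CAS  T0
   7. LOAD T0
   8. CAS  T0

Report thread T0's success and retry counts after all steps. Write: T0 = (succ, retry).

step 1: T0 LOAD ⇒ load; ctr=4 reg=4
step 2: T1 LOAD ⇒ load; ctr=4 reg=4
step 3: T0 CAS ⇒ ok; ctr=5 reg=4
step 4: T0 LOAD ⇒ load; ctr=5 reg=5
step 5: T1 CAS ⇒ retry; ctr=5 reg=4
step 6: T0 CAS ⇒ ok; ctr=6 reg=5
step 7: T0 LOAD ⇒ load; ctr=6 reg=6
step 8: T0 CAS ⇒ ok; ctr=7 reg=6

T0 = (3, 0)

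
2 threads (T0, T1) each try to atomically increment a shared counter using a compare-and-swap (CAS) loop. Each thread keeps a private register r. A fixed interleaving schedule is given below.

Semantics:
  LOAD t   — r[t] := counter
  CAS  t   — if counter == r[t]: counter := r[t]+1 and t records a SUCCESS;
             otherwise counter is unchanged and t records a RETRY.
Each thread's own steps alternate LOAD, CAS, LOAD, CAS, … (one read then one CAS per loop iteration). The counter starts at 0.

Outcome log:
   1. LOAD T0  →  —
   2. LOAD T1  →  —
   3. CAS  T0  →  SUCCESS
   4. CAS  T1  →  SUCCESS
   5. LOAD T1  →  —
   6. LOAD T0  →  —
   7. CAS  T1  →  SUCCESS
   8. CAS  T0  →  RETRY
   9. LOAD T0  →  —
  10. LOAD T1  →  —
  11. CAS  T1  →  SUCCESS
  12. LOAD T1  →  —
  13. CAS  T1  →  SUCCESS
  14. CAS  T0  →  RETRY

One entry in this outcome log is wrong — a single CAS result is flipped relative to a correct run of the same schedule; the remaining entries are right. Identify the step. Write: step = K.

step = 4

Re-executing:
#1 T0 reads 0
#2 T1 reads 0
#3 T0 CAS(0→1) writes; counter now 1
#4 T1 CAS(0→1) fails; counter now 1
#5 T1 reads 1
#6 T0 reads 1
#7 T1 CAS(1→2) writes; counter now 2
#8 T0 CAS(1→2) fails; counter now 2
#9 T0 reads 2
#10 T1 reads 2
#11 T1 CAS(2→3) writes; counter now 3
#12 T1 reads 3
#13 T1 CAS(3→4) writes; counter now 4
#14 T0 CAS(2→3) fails; counter now 4
Log disagrees first at step 4.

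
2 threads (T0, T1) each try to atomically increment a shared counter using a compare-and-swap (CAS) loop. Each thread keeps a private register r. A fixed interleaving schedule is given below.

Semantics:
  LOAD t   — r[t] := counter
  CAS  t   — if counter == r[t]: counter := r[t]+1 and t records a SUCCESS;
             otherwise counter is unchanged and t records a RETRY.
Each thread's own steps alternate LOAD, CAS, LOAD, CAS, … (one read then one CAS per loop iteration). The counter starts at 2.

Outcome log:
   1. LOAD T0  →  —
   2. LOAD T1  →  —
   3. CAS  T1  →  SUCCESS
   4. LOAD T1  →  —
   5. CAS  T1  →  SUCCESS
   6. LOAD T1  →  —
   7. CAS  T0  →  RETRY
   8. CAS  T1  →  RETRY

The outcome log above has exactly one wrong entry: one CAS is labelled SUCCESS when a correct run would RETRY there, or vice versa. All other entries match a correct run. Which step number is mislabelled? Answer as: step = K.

step = 8

Reference trace:
#1 T0 reads 2
#2 T1 reads 2
#3 T1 CAS(2→3) writes; counter now 3
#4 T1 reads 3
#5 T1 CAS(3→4) writes; counter now 4
#6 T1 reads 4
#7 T0 CAS(2→3) fails; counter now 4
#8 T1 CAS(4→5) writes; counter now 5
Flip is step 8.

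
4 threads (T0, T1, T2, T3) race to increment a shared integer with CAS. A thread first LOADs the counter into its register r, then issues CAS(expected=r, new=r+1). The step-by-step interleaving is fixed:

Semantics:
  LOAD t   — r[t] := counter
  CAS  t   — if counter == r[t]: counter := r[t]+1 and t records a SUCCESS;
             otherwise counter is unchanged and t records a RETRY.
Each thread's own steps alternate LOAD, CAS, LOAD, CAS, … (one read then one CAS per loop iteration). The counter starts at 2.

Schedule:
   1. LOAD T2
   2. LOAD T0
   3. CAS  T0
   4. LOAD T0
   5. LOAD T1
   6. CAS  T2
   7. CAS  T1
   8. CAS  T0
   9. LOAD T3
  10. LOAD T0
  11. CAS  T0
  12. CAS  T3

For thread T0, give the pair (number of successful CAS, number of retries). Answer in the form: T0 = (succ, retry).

T0 = (2, 1)

step 1: T2 LOAD ⇒ load; ctr=2 reg=2
step 2: T0 LOAD ⇒ load; ctr=2 reg=2
step 3: T0 CAS ⇒ ok; ctr=3 reg=2
step 4: T0 LOAD ⇒ load; ctr=3 reg=3
step 5: T1 LOAD ⇒ load; ctr=3 reg=3
step 6: T2 CAS ⇒ retry; ctr=3 reg=2
step 7: T1 CAS ⇒ ok; ctr=4 reg=3
step 8: T0 CAS ⇒ retry; ctr=4 reg=3
step 9: T3 LOAD ⇒ load; ctr=4 reg=4
step 10: T0 LOAD ⇒ load; ctr=4 reg=4
step 11: T0 CAS ⇒ ok; ctr=5 reg=4
step 12: T3 CAS ⇒ retry; ctr=5 reg=4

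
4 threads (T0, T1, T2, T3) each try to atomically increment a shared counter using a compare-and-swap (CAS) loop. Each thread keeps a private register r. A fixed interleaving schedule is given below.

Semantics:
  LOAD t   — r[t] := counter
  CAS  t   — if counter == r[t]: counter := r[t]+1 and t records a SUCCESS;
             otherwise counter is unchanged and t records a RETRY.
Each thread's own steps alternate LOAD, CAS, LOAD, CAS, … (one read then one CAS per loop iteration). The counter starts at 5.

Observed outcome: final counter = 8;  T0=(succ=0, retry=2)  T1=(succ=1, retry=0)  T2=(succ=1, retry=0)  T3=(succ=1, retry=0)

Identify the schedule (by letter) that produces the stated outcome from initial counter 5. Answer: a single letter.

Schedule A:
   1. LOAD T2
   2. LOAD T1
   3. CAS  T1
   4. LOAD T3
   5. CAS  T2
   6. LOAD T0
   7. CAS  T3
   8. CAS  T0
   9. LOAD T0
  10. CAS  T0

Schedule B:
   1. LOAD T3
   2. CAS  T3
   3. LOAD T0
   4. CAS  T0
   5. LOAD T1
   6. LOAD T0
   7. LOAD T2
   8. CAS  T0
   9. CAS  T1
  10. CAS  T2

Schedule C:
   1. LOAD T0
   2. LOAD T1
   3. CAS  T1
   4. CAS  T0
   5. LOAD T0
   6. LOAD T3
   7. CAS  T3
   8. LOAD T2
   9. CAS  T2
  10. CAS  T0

Run C:
[1] T0.load  rd  (counter 5, T0.r 5)
[2] T1.load  rd  (counter 5, T1.r 5)
[3] T1.cas  hit  (counter 6, T1.r 5)
[4] T0.cas  miss  (counter 6, T0.r 5)
[5] T0.load  rd  (counter 6, T0.r 6)
[6] T3.load  rd  (counter 6, T3.r 6)
[7] T3.cas  hit  (counter 7, T3.r 6)
[8] T2.load  rd  (counter 7, T2.r 7)
[9] T2.cas  hit  (counter 8, T2.r 7)
[10] T0.cas  miss  (counter 8, T0.r 6)

C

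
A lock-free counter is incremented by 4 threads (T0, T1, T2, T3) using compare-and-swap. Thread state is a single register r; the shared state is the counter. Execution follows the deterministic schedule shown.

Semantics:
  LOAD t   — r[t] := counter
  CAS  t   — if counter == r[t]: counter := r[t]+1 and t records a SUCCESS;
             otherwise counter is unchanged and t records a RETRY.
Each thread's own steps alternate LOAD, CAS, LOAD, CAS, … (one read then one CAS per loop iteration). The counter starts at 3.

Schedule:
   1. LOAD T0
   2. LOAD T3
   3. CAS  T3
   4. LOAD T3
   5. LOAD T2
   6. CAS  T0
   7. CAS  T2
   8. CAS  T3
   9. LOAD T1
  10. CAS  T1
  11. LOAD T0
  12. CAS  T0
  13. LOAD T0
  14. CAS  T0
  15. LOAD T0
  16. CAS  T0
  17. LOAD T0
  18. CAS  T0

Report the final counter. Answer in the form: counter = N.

[1] T0.load  rd  (counter 3, T0.r 3)
[2] T3.load  rd  (counter 3, T3.r 3)
[3] T3.cas  hit  (counter 4, T3.r 3)
[4] T3.load  rd  (counter 4, T3.r 4)
[5] T2.load  rd  (counter 4, T2.r 4)
[6] T0.cas  miss  (counter 4, T0.r 3)
[7] T2.cas  hit  (counter 5, T2.r 4)
[8] T3.cas  miss  (counter 5, T3.r 4)
[9] T1.load  rd  (counter 5, T1.r 5)
[10] T1.cas  hit  (counter 6, T1.r 5)
[11] T0.load  rd  (counter 6, T0.r 6)
[12] T0.cas  hit  (counter 7, T0.r 6)
[13] T0.load  rd  (counter 7, T0.r 7)
[14] T0.cas  hit  (counter 8, T0.r 7)
[15] T0.load  rd  (counter 8, T0.r 8)
[16] T0.cas  hit  (counter 9, T0.r 8)
[17] T0.load  rd  (counter 9, T0.r 9)
[18] T0.cas  hit  (counter 10, T0.r 9)

counter = 10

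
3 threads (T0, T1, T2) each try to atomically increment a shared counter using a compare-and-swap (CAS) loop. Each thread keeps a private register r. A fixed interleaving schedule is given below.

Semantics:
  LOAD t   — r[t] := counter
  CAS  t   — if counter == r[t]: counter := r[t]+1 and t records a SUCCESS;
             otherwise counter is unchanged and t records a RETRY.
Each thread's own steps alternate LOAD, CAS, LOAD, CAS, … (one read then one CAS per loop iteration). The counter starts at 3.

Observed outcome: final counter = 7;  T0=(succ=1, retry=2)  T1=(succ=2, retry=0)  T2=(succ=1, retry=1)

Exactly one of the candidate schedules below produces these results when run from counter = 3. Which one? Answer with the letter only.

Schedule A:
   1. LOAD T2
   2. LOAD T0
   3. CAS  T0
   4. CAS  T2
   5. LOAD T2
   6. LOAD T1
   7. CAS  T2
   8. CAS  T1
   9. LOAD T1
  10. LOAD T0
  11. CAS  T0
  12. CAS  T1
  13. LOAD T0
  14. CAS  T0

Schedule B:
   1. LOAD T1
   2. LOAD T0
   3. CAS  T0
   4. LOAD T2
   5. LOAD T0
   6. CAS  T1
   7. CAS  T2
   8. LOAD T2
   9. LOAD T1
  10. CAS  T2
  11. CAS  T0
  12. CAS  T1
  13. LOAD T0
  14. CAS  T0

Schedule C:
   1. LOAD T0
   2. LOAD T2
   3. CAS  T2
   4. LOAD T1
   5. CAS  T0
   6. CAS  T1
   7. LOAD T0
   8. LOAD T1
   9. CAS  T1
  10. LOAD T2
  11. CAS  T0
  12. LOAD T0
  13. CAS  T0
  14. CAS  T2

C

Tracing schedule C:
T0 LOAD — after: cnt=3, r=3 — load
T2 LOAD — after: cnt=3, r=3 — load
T2 CAS — after: cnt=4, r=3 — ok
T1 LOAD — after: cnt=4, r=4 — load
T0 CAS — after: cnt=4, r=3 — retry
T1 CAS — after: cnt=5, r=4 — ok
T0 LOAD — after: cnt=5, r=5 — load
T1 LOAD — after: cnt=5, r=5 — load
T1 CAS — after: cnt=6, r=5 — ok
T2 LOAD — after: cnt=6, r=6 — load
T0 CAS — after: cnt=6, r=5 — retry
T0 LOAD — after: cnt=6, r=6 — load
T0 CAS — after: cnt=7, r=6 — ok
T2 CAS — after: cnt=7, r=6 — retry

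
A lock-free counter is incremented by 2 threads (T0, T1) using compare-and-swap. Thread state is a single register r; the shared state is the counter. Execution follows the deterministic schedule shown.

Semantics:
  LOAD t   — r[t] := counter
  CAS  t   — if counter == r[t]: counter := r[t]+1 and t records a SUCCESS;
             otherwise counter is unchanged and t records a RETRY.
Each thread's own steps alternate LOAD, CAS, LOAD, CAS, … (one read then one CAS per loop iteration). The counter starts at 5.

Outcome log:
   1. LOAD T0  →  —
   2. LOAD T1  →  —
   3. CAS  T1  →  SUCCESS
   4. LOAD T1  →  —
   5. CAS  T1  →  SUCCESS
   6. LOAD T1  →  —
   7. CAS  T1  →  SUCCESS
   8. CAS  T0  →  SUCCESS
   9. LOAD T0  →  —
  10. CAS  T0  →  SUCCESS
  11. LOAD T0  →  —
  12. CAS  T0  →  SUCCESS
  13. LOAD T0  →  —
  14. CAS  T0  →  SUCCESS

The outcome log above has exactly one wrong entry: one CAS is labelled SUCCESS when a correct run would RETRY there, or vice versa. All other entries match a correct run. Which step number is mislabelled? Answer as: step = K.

step = 8

Re-executing:
#1 T0 reads 5
#2 T1 reads 5
#3 T1 CAS(5→6) writes; counter now 6
#4 T1 reads 6
#5 T1 CAS(6→7) writes; counter now 7
#6 T1 reads 7
#7 T1 CAS(7→8) writes; counter now 8
#8 T0 CAS(5→6) fails; counter now 8
#9 T0 reads 8
#10 T0 CAS(8→9) writes; counter now 9
#11 T0 reads 9
#12 T0 CAS(9→10) writes; counter now 10
#13 T0 reads 10
#14 T0 CAS(10→11) writes; counter now 11
Flip is step 8.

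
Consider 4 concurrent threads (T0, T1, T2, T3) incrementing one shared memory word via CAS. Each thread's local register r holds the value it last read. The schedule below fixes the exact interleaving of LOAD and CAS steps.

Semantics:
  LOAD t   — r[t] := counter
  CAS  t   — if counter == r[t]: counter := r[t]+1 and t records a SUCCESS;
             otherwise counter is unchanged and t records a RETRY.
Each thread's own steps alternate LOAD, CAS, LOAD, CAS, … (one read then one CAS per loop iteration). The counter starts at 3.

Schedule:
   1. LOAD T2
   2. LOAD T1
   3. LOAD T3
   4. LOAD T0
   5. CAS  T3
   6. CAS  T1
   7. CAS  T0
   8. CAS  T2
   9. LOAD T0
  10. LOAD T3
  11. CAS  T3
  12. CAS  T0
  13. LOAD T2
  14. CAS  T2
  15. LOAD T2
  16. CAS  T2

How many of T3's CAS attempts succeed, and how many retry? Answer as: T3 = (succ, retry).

T3 = (2, 0)

#1 T2 reads 3
#2 T1 reads 3
#3 T3 reads 3
#4 T0 reads 3
#5 T3 CAS(3→4) writes; counter now 4
#6 T1 CAS(3→4) fails; counter now 4
#7 T0 CAS(3→4) fails; counter now 4
#8 T2 CAS(3→4) fails; counter now 4
#9 T0 reads 4
#10 T3 reads 4
#11 T3 CAS(4→5) writes; counter now 5
#12 T0 CAS(4→5) fails; counter now 5
#13 T2 reads 5
#14 T2 CAS(5→6) writes; counter now 6
#15 T2 reads 6
#16 T2 CAS(6→7) writes; counter now 7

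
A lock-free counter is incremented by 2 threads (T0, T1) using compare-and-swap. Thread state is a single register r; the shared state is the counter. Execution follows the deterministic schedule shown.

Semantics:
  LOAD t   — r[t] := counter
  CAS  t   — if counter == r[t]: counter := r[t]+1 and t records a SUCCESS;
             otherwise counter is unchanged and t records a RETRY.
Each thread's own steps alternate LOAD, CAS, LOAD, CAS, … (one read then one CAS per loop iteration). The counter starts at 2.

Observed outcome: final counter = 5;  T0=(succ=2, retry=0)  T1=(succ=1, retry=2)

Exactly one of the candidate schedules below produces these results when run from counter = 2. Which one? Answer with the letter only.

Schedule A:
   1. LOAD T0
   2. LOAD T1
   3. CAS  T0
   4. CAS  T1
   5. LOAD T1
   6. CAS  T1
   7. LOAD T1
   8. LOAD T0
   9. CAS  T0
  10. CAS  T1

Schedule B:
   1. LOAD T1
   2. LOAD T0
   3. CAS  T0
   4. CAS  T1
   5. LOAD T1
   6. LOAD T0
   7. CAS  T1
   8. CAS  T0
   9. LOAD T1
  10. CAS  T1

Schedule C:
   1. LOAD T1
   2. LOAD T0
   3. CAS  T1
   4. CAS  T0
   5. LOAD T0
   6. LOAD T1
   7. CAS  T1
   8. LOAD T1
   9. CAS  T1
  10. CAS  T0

Simulating candidate A:
#1 T0 reads 2
#2 T1 reads 2
#3 T0 CAS(2→3) writes; counter now 3
#4 T1 CAS(2→3) fails; counter now 3
#5 T1 reads 3
#6 T1 CAS(3→4) writes; counter now 4
#7 T1 reads 4
#8 T0 reads 4
#9 T0 CAS(4→5) writes; counter now 5
#10 T1 CAS(4→5) fails; counter now 5

A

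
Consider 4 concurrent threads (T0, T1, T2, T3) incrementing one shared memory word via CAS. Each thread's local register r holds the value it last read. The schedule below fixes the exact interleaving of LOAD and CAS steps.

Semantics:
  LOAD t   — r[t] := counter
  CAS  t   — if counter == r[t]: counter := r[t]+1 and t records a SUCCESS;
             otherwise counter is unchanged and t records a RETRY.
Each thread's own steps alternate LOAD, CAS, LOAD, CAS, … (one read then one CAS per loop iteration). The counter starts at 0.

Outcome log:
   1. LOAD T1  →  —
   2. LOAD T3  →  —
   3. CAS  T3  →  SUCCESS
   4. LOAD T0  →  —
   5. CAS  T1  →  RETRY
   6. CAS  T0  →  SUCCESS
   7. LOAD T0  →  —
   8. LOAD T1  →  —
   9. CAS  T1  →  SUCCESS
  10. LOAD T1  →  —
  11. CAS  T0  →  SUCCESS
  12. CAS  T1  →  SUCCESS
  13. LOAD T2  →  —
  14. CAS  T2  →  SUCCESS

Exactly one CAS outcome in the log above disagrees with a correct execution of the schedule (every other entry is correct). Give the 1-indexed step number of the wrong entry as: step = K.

Correct run:
T1 LOAD — after: cnt=0, r=0 — load
T3 LOAD — after: cnt=0, r=0 — load
T3 CAS — after: cnt=1, r=0 — ok
T0 LOAD — after: cnt=1, r=1 — load
T1 CAS — after: cnt=1, r=0 — retry
T0 CAS — after: cnt=2, r=1 — ok
T0 LOAD — after: cnt=2, r=2 — load
T1 LOAD — after: cnt=2, r=2 — load
T1 CAS — after: cnt=3, r=2 — ok
T1 LOAD — after: cnt=3, r=3 — load
T0 CAS — after: cnt=3, r=2 — retry
T1 CAS — after: cnt=4, r=3 — ok
T2 LOAD — after: cnt=4, r=4 — load
T2 CAS — after: cnt=5, r=4 — ok
Mismatch at 11.

step = 11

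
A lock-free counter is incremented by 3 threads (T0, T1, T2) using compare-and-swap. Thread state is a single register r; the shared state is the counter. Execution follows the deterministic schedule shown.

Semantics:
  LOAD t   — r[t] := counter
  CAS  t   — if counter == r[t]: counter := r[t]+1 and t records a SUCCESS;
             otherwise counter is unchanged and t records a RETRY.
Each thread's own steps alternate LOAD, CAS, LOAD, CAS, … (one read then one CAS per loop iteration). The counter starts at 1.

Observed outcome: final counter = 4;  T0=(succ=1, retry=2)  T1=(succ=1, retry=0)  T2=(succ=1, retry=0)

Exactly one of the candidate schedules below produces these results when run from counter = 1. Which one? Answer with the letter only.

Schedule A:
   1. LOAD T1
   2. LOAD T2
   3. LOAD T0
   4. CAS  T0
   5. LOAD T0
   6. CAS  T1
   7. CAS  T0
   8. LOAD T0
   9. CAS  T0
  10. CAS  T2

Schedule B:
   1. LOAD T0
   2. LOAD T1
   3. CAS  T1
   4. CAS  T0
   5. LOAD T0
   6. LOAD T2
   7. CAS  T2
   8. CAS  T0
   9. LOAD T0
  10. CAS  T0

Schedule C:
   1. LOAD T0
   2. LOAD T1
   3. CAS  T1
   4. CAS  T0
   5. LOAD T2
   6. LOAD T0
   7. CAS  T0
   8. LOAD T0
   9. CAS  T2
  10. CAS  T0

Simulating candidate B:
   1) LOAD T0:  M=1  r_T0=1
   2) LOAD T1:  M=1  r_T1=1
   3) CAS  T1:  M=2  r_T1=1 ✓
   4) CAS  T0:  M=2  r_T0=1 ✗
   5) LOAD T0:  M=2  r_T0=2
   6) LOAD T2:  M=2  r_T2=2
   7) CAS  T2:  M=3  r_T2=2 ✓
   8) CAS  T0:  M=3  r_T0=2 ✗
   9) LOAD T0:  M=3  r_T0=3
  10) CAS  T0:  M=4  r_T0=3 ✓

B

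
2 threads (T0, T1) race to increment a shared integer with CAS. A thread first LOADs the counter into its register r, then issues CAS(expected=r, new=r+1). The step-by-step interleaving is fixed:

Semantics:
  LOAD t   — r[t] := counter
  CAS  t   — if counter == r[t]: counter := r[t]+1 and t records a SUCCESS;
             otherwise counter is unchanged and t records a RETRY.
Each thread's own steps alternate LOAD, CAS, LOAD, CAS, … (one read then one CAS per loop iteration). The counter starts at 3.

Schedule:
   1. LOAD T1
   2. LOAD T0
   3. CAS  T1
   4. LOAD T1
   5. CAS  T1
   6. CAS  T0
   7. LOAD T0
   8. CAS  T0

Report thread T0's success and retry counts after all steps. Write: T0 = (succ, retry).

T0 = (1, 1)

   1) LOAD T1:  M=3  r_T1=3
   2) LOAD T0:  M=3  r_T0=3
   3) CAS  T1:  M=4  r_T1=3 ✓
   4) LOAD T1:  M=4  r_T1=4
   5) CAS  T1:  M=5  r_T1=4 ✓
   6) CAS  T0:  M=5  r_T0=3 ✗
   7) LOAD T0:  M=5  r_T0=5
   8) CAS  T0:  M=6  r_T0=5 ✓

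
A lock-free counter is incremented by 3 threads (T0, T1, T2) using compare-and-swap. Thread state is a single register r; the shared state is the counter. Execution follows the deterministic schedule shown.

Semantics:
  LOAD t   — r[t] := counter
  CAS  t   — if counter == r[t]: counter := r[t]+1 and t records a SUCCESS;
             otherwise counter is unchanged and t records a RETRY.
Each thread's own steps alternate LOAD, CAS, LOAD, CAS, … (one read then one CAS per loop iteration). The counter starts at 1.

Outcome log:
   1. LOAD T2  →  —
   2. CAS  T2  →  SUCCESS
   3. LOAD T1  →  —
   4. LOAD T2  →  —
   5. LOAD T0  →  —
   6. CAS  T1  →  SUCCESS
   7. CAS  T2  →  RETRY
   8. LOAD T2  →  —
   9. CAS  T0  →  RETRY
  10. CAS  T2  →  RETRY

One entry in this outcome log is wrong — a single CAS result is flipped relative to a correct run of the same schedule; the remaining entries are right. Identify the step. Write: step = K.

step = 10

Reference trace:
#1 T2 reads 1
#2 T2 CAS(1→2) writes; counter now 2
#3 T1 reads 2
#4 T2 reads 2
#5 T0 reads 2
#6 T1 CAS(2→3) writes; counter now 3
#7 T2 CAS(2→3) fails; counter now 3
#8 T2 reads 3
#9 T0 CAS(2→3) fails; counter now 3
#10 T2 CAS(3→4) writes; counter now 4
Log disagrees first at step 10.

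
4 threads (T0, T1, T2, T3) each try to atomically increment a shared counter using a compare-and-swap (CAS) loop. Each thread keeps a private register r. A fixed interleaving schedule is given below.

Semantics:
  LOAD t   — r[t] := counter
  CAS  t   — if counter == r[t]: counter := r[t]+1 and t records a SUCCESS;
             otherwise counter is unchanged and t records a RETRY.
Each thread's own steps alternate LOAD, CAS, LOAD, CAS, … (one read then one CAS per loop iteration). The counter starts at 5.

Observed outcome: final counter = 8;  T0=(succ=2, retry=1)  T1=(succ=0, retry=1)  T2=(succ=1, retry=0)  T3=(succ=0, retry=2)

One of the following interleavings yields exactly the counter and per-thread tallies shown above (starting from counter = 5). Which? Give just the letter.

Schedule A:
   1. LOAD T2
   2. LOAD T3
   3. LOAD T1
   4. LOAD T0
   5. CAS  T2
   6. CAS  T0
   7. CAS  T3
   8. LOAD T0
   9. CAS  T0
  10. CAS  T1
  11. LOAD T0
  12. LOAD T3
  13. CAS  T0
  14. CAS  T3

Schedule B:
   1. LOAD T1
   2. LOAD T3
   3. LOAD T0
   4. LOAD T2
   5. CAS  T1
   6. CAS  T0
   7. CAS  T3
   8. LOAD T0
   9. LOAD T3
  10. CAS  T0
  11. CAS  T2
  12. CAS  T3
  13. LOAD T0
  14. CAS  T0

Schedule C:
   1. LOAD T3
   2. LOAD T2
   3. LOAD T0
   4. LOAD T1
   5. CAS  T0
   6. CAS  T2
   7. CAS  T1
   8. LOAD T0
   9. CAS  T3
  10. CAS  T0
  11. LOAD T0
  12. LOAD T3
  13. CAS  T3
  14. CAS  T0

A

Simulating candidate A:
#1 T2 reads 5
#2 T3 reads 5
#3 T1 reads 5
#4 T0 reads 5
#5 T2 CAS(5→6) writes; counter now 6
#6 T0 CAS(5→6) fails; counter now 6
#7 T3 CAS(5→6) fails; counter now 6
#8 T0 reads 6
#9 T0 CAS(6→7) writes; counter now 7
#10 T1 CAS(5→6) fails; counter now 7
#11 T0 reads 7
#12 T3 reads 7
#13 T0 CAS(7→8) writes; counter now 8
#14 T3 CAS(7→8) fails; counter now 8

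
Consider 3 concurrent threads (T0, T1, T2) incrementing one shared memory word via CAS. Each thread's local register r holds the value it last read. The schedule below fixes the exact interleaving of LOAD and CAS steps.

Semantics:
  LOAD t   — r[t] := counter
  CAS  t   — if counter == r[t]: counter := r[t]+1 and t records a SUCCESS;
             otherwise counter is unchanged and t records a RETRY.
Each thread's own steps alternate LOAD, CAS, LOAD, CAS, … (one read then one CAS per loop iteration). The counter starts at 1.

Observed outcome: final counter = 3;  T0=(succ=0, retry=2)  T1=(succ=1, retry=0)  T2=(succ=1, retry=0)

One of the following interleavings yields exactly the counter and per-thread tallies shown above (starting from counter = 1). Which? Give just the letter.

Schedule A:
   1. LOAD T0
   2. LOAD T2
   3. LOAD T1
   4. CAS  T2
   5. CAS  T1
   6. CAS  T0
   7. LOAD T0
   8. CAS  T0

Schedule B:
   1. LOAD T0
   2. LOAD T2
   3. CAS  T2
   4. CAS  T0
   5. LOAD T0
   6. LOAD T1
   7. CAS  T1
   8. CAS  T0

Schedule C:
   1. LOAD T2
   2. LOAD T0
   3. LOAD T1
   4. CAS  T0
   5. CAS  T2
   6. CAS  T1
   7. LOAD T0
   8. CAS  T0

Run B:
step 1: T0 LOAD ⇒ load; ctr=1 reg=1
step 2: T2 LOAD ⇒ load; ctr=1 reg=1
step 3: T2 CAS ⇒ ok; ctr=2 reg=1
step 4: T0 CAS ⇒ retry; ctr=2 reg=1
step 5: T0 LOAD ⇒ load; ctr=2 reg=2
step 6: T1 LOAD ⇒ load; ctr=2 reg=2
step 7: T1 CAS ⇒ ok; ctr=3 reg=2
step 8: T0 CAS ⇒ retry; ctr=3 reg=2

B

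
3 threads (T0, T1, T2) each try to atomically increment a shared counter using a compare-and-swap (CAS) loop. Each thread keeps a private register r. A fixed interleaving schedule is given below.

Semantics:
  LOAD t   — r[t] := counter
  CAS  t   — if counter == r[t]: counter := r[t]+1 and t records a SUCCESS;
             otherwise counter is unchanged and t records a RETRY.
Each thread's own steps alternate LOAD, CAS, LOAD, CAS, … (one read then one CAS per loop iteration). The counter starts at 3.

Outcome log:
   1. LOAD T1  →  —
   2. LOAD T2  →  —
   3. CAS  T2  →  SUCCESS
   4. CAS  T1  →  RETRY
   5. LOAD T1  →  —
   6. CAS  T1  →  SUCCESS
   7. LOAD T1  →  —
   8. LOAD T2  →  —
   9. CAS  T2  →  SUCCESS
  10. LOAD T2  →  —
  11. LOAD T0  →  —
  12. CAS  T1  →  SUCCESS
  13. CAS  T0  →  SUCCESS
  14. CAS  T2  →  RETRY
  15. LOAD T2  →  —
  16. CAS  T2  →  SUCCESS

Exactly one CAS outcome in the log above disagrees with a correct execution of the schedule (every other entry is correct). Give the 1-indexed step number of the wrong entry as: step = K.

step = 12

Re-executing:
[1] T1.load  rd  (counter 3, T1.r 3)
[2] T2.load  rd  (counter 3, T2.r 3)
[3] T2.cas  hit  (counter 4, T2.r 3)
[4] T1.cas  miss  (counter 4, T1.r 3)
[5] T1.load  rd  (counter 4, T1.r 4)
[6] T1.cas  hit  (counter 5, T1.r 4)
[7] T1.load  rd  (counter 5, T1.r 5)
[8] T2.load  rd  (counter 5, T2.r 5)
[9] T2.cas  hit  (counter 6, T2.r 5)
[10] T2.load  rd  (counter 6, T2.r 6)
[11] T0.load  rd  (counter 6, T0.r 6)
[12] T1.cas  miss  (counter 6, T1.r 5)
[13] T0.cas  hit  (counter 7, T0.r 6)
[14] T2.cas  miss  (counter 7, T2.r 6)
[15] T2.load  rd  (counter 7, T2.r 7)
[16] T2.cas  hit  (counter 8, T2.r 7)
Flip is step 12.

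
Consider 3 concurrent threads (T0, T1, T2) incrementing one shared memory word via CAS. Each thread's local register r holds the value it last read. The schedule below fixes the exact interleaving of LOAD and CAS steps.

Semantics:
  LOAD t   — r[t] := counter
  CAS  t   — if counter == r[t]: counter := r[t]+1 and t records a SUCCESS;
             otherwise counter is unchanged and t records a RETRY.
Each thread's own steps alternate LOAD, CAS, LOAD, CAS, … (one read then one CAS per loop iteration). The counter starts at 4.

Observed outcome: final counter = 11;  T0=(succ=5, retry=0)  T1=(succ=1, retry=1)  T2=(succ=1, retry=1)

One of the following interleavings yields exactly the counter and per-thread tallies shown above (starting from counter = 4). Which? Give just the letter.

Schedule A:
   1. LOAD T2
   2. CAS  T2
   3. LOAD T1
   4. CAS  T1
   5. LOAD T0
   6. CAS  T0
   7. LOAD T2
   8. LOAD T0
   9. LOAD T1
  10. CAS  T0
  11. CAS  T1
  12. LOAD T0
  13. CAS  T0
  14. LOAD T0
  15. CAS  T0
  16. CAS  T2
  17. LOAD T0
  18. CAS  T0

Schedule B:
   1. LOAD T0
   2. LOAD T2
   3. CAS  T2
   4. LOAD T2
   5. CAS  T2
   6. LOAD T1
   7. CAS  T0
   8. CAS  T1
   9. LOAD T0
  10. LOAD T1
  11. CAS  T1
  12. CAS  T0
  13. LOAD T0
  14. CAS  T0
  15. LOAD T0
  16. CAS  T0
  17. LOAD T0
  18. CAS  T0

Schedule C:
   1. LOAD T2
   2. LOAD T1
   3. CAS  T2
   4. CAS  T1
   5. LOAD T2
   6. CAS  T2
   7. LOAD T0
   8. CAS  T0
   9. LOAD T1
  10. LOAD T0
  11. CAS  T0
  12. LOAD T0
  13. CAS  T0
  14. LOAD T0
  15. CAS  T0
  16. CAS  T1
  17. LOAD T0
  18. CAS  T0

A

Run A:
step 1: T2 LOAD ⇒ load; ctr=4 reg=4
step 2: T2 CAS ⇒ ok; ctr=5 reg=4
step 3: T1 LOAD ⇒ load; ctr=5 reg=5
step 4: T1 CAS ⇒ ok; ctr=6 reg=5
step 5: T0 LOAD ⇒ load; ctr=6 reg=6
step 6: T0 CAS ⇒ ok; ctr=7 reg=6
step 7: T2 LOAD ⇒ load; ctr=7 reg=7
step 8: T0 LOAD ⇒ load; ctr=7 reg=7
step 9: T1 LOAD ⇒ load; ctr=7 reg=7
step 10: T0 CAS ⇒ ok; ctr=8 reg=7
step 11: T1 CAS ⇒ retry; ctr=8 reg=7
step 12: T0 LOAD ⇒ load; ctr=8 reg=8
step 13: T0 CAS ⇒ ok; ctr=9 reg=8
step 14: T0 LOAD ⇒ load; ctr=9 reg=9
step 15: T0 CAS ⇒ ok; ctr=10 reg=9
step 16: T2 CAS ⇒ retry; ctr=10 reg=7
step 17: T0 LOAD ⇒ load; ctr=10 reg=10
step 18: T0 CAS ⇒ ok; ctr=11 reg=10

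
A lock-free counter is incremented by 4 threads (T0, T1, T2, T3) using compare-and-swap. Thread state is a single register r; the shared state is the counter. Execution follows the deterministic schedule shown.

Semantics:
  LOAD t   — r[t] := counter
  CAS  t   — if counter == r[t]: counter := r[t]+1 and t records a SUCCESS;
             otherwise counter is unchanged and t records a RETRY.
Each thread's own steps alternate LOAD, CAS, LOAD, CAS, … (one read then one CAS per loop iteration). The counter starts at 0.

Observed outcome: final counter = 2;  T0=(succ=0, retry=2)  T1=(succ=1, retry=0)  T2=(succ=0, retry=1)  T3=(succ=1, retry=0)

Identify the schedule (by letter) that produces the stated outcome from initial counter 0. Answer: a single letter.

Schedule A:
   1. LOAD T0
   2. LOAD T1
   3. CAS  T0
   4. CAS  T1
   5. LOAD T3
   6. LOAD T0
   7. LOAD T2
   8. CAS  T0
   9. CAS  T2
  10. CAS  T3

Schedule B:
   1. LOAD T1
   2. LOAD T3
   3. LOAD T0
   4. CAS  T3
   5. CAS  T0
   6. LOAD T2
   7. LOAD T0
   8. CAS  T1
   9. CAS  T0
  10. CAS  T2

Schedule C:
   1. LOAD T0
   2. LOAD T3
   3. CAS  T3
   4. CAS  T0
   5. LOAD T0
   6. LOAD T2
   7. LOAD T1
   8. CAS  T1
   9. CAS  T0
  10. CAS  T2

C

Simulating candidate C:
1. LOAD T0 → mem=0 r[T0]=0 [LOAD]
2. LOAD T3 → mem=0 r[T3]=0 [LOAD]
3. CAS T3 → mem=1 r[T3]=0 [OK]
4. CAS T0 → mem=1 r[T0]=0 [RETRY]
5. LOAD T0 → mem=1 r[T0]=1 [LOAD]
6. LOAD T2 → mem=1 r[T2]=1 [LOAD]
7. LOAD T1 → mem=1 r[T1]=1 [LOAD]
8. CAS T1 → mem=2 r[T1]=1 [OK]
9. CAS T0 → mem=2 r[T0]=1 [RETRY]
10. CAS T2 → mem=2 r[T2]=1 [RETRY]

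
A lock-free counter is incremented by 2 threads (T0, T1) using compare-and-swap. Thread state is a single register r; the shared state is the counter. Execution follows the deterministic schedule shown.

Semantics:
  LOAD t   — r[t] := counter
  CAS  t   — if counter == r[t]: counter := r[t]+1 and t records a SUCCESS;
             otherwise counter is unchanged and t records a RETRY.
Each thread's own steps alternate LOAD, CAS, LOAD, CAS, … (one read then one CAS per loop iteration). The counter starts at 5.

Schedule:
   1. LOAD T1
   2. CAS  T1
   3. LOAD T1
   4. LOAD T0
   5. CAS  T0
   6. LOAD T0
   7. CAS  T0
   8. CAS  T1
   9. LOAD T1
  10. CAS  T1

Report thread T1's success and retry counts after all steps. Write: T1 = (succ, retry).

[1] T1.load  rd  (counter 5, T1.r 5)
[2] T1.cas  hit  (counter 6, T1.r 5)
[3] T1.load  rd  (counter 6, T1.r 6)
[4] T0.load  rd  (counter 6, T0.r 6)
[5] T0.cas  hit  (counter 7, T0.r 6)
[6] T0.load  rd  (counter 7, T0.r 7)
[7] T0.cas  hit  (counter 8, T0.r 7)
[8] T1.cas  miss  (counter 8, T1.r 6)
[9] T1.load  rd  (counter 8, T1.r 8)
[10] T1.cas  hit  (counter 9, T1.r 8)

T1 = (2, 1)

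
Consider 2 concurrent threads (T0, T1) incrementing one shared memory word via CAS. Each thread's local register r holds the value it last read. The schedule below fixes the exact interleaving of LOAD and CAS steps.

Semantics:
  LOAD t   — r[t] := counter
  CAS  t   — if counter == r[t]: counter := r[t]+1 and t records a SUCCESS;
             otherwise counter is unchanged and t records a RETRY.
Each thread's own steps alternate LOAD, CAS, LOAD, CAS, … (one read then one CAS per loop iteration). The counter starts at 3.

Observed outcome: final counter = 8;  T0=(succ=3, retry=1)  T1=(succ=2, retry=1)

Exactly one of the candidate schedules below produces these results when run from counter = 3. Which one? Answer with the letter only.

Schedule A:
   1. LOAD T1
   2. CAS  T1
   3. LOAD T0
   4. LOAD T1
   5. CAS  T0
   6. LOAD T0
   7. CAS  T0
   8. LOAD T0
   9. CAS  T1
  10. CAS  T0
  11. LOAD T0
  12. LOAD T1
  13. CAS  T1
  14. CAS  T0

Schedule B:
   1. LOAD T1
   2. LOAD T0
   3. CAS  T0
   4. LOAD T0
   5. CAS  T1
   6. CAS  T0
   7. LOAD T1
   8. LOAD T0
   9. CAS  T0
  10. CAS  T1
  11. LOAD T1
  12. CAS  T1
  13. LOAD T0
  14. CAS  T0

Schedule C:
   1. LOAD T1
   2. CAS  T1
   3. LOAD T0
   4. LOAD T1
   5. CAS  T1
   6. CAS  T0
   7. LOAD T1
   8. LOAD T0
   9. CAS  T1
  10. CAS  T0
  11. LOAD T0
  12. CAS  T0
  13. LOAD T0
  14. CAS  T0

A

Tracing schedule A:
step 1: T1 LOAD ⇒ load; ctr=3 reg=3
step 2: T1 CAS ⇒ ok; ctr=4 reg=3
step 3: T0 LOAD ⇒ load; ctr=4 reg=4
step 4: T1 LOAD ⇒ load; ctr=4 reg=4
step 5: T0 CAS ⇒ ok; ctr=5 reg=4
step 6: T0 LOAD ⇒ load; ctr=5 reg=5
step 7: T0 CAS ⇒ ok; ctr=6 reg=5
step 8: T0 LOAD ⇒ load; ctr=6 reg=6
step 9: T1 CAS ⇒ retry; ctr=6 reg=4
step 10: T0 CAS ⇒ ok; ctr=7 reg=6
step 11: T0 LOAD ⇒ load; ctr=7 reg=7
step 12: T1 LOAD ⇒ load; ctr=7 reg=7
step 13: T1 CAS ⇒ ok; ctr=8 reg=7
step 14: T0 CAS ⇒ retry; ctr=8 reg=7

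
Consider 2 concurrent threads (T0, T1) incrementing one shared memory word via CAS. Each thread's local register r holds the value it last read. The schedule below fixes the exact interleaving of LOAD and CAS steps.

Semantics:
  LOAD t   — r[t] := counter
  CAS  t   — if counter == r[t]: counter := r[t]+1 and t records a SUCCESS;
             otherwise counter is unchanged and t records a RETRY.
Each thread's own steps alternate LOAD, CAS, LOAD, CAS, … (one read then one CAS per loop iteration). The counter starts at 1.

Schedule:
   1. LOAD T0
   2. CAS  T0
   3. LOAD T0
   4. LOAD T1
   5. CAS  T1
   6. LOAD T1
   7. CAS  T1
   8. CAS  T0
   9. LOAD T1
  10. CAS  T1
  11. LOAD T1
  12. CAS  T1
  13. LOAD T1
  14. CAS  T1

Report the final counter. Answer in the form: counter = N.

counter = 7

[1] T0.load  rd  (counter 1, T0.r 1)
[2] T0.cas  hit  (counter 2, T0.r 1)
[3] T0.load  rd  (counter 2, T0.r 2)
[4] T1.load  rd  (counter 2, T1.r 2)
[5] T1.cas  hit  (counter 3, T1.r 2)
[6] T1.load  rd  (counter 3, T1.r 3)
[7] T1.cas  hit  (counter 4, T1.r 3)
[8] T0.cas  miss  (counter 4, T0.r 2)
[9] T1.load  rd  (counter 4, T1.r 4)
[10] T1.cas  hit  (counter 5, T1.r 4)
[11] T1.load  rd  (counter 5, T1.r 5)
[12] T1.cas  hit  (counter 6, T1.r 5)
[13] T1.load  rd  (counter 6, T1.r 6)
[14] T1.cas  hit  (counter 7, T1.r 6)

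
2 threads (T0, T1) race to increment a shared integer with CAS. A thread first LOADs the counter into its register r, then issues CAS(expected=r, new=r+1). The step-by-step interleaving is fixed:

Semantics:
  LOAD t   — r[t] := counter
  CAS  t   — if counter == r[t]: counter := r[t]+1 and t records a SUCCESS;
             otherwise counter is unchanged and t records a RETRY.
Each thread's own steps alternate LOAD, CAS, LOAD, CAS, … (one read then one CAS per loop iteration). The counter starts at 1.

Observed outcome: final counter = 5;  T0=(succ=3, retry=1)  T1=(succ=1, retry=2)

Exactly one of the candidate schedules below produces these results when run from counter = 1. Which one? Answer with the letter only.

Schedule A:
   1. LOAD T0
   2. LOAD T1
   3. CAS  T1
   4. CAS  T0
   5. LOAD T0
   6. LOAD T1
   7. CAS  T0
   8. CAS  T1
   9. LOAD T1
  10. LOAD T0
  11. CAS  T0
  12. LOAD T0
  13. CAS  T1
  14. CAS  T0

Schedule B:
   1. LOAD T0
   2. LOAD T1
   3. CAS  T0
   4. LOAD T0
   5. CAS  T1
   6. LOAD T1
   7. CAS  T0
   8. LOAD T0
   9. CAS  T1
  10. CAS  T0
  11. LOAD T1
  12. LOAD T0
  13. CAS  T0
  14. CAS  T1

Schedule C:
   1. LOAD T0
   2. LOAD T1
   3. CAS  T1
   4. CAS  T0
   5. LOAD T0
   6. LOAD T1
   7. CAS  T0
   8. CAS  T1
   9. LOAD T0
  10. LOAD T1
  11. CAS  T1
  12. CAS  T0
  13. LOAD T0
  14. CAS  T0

A

Run A:
1. LOAD T0 → mem=1 r[T0]=1 [LOAD]
2. LOAD T1 → mem=1 r[T1]=1 [LOAD]
3. CAS T1 → mem=2 r[T1]=1 [OK]
4. CAS T0 → mem=2 r[T0]=1 [RETRY]
5. LOAD T0 → mem=2 r[T0]=2 [LOAD]
6. LOAD T1 → mem=2 r[T1]=2 [LOAD]
7. CAS T0 → mem=3 r[T0]=2 [OK]
8. CAS T1 → mem=3 r[T1]=2 [RETRY]
9. LOAD T1 → mem=3 r[T1]=3 [LOAD]
10. LOAD T0 → mem=3 r[T0]=3 [LOAD]
11. CAS T0 → mem=4 r[T0]=3 [OK]
12. LOAD T0 → mem=4 r[T0]=4 [LOAD]
13. CAS T1 → mem=4 r[T1]=3 [RETRY]
14. CAS T0 → mem=5 r[T0]=4 [OK]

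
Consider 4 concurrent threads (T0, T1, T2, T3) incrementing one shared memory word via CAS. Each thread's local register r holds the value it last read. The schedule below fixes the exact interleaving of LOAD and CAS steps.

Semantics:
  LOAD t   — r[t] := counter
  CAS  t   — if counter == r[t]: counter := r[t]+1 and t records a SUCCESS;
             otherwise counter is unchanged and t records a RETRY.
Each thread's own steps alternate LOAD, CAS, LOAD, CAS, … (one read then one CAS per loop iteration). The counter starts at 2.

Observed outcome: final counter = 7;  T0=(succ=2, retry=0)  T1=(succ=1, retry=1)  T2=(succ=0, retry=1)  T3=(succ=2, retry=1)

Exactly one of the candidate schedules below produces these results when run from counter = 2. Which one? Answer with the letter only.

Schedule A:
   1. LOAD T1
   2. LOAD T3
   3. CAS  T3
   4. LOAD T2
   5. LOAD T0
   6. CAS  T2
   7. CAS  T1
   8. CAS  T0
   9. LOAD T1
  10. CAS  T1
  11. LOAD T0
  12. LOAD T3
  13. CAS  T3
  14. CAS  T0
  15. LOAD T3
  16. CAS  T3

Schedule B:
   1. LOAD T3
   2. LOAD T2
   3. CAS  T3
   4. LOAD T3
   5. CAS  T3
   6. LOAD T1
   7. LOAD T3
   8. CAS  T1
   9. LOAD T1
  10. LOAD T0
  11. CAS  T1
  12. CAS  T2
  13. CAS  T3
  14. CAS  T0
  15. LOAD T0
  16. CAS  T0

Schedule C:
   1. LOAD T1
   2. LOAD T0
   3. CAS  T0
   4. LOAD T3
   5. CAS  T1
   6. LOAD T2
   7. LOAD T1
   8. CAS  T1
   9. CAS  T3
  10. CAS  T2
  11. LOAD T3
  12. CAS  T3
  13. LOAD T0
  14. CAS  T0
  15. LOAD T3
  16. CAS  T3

C

Simulating candidate C:
[1] T1.load  rd  (counter 2, T1.r 2)
[2] T0.load  rd  (counter 2, T0.r 2)
[3] T0.cas  hit  (counter 3, T0.r 2)
[4] T3.load  rd  (counter 3, T3.r 3)
[5] T1.cas  miss  (counter 3, T1.r 2)
[6] T2.load  rd  (counter 3, T2.r 3)
[7] T1.load  rd  (counter 3, T1.r 3)
[8] T1.cas  hit  (counter 4, T1.r 3)
[9] T3.cas  miss  (counter 4, T3.r 3)
[10] T2.cas  miss  (counter 4, T2.r 3)
[11] T3.load  rd  (counter 4, T3.r 4)
[12] T3.cas  hit  (counter 5, T3.r 4)
[13] T0.load  rd  (counter 5, T0.r 5)
[14] T0.cas  hit  (counter 6, T0.r 5)
[15] T3.load  rd  (counter 6, T3.r 6)
[16] T3.cas  hit  (counter 7, T3.r 6)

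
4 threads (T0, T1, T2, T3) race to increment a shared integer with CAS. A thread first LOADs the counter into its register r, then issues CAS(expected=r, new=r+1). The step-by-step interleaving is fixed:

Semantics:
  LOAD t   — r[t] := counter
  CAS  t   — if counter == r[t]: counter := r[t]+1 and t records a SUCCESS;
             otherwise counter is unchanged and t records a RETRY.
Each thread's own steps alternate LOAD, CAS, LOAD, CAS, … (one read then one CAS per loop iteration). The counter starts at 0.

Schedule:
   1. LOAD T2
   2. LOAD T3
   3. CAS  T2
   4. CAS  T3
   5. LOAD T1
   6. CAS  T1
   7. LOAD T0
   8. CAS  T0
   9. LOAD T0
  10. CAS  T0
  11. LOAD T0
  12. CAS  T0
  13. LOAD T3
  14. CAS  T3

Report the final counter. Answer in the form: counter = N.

[1] T2.load  rd  (counter 0, T2.r 0)
[2] T3.load  rd  (counter 0, T3.r 0)
[3] T2.cas  hit  (counter 1, T2.r 0)
[4] T3.cas  miss  (counter 1, T3.r 0)
[5] T1.load  rd  (counter 1, T1.r 1)
[6] T1.cas  hit  (counter 2, T1.r 1)
[7] T0.load  rd  (counter 2, T0.r 2)
[8] T0.cas  hit  (counter 3, T0.r 2)
[9] T0.load  rd  (counter 3, T0.r 3)
[10] T0.cas  hit  (counter 4, T0.r 3)
[11] T0.load  rd  (counter 4, T0.r 4)
[12] T0.cas  hit  (counter 5, T0.r 4)
[13] T3.load  rd  (counter 5, T3.r 5)
[14] T3.cas  hit  (counter 6, T3.r 5)

counter = 6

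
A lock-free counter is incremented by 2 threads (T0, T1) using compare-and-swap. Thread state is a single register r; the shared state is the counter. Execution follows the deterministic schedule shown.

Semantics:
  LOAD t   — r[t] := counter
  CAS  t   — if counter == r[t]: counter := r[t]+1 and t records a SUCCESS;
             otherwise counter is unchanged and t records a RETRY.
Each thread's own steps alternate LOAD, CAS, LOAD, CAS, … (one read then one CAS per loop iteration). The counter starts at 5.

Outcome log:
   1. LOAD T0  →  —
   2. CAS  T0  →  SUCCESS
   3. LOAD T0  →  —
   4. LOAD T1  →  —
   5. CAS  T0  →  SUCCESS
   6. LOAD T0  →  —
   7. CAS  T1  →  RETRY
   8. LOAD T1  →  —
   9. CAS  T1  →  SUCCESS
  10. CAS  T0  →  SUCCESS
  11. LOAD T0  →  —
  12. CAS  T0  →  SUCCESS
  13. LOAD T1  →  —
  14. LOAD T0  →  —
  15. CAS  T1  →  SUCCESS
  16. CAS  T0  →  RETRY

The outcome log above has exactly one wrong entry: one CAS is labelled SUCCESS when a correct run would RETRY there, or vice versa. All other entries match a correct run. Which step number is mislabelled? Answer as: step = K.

step = 10

Re-executing:
1. LOAD T0 → mem=5 r[T0]=5 [LOAD]
2. CAS T0 → mem=6 r[T0]=5 [OK]
3. LOAD T0 → mem=6 r[T0]=6 [LOAD]
4. LOAD T1 → mem=6 r[T1]=6 [LOAD]
5. CAS T0 → mem=7 r[T0]=6 [OK]
6. LOAD T0 → mem=7 r[T0]=7 [LOAD]
7. CAS T1 → mem=7 r[T1]=6 [RETRY]
8. LOAD T1 → mem=7 r[T1]=7 [LOAD]
9. CAS T1 → mem=8 r[T1]=7 [OK]
10. CAS T0 → mem=8 r[T0]=7 [RETRY]
11. LOAD T0 → mem=8 r[T0]=8 [LOAD]
12. CAS T0 → mem=9 r[T0]=8 [OK]
13. LOAD T1 → mem=9 r[T1]=9 [LOAD]
14. LOAD T0 → mem=9 r[T0]=9 [LOAD]
15. CAS T1 → mem=10 r[T1]=9 [OK]
16. CAS T0 → mem=10 r[T0]=9 [RETRY]
Mismatch at 10.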